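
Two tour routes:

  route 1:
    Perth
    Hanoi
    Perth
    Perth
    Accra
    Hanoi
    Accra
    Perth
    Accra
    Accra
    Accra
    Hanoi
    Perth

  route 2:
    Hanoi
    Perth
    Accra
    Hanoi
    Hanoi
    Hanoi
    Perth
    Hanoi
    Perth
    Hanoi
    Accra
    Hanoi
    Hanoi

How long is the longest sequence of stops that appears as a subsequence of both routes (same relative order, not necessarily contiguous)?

Taking Perth [1,2] → Hanoi [2,6] → Perth [3,7] → Perth [4,9] → Accra [5,11] → Hanoi [6,12] → Hanoi [12,13] gives a common subsequence of length 7, and the DP table's final entry dp[13][13] is also 7, so no common subsequence is longer.

7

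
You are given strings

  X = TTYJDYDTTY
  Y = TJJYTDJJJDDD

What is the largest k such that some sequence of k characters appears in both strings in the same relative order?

5

Let dp[i][j] be the LCS length of the first i characters of X and the first j characters of Y. dp[i][j] = dp[i-1][j-1]+1 when the i-th and j-th characters match, else max(dp[i-1][j], dp[i][j-1]).
    ·  T  J  J  Y  T  D  J  J  J  D  D  D
 ·  0  0  0  0  0  0  0  0  0  0  0  0  0
 T  0  1  1  1  1  1  1  1  1  1  1  1  1
 T  0  1  1  1  1  2  2  2  2  2  2  2  2
 Y  0  1  1  1  2  2  2  2  2  2  2  2  2
 J  0  1  2  2  2  2  2  3  3  3  3  3  3
 D  0  1  2  2  2  2  3  3  3  3  4  4  4
 Y  0  1  2  2  3  3  3  3  3  3  4  4  4
 D  0  1  2  2  3  3  4  4  4  4  4  5  5
 T  0  1  2  2  3  4  4  4  4  4  4  5  5
 T  0  1  2  2  3  4  4  4  4  4  4  5  5
 Y  0  1  2  2  3  4  4  4  4  4  4  5  5
dp[10][12] = 5. One LCS (by backtracking along matches): TTJDD.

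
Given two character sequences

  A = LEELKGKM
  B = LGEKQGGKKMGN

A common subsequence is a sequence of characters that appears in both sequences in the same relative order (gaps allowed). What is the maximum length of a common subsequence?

Pick L at A[1]=B[1], then E at A[3]=B[3], then K at A[5]=B[4], then G at A[6]=B[7], then K at A[7]=B[9], then M at A[8]=B[10]; all 6 characters appear in both, in order, and the DP table's final entry dp[8][12] is also 6, so no common subsequence is longer.

6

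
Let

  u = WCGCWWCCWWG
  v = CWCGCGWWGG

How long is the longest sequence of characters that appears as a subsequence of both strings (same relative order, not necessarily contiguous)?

Let dp[i][j] be the LCS length of the first i characters of u and the first j characters of v. dp[i][j] = dp[i-1][j-1]+1 when the i-th and j-th characters match, else max(dp[i-1][j], dp[i][j-1]).
    ·  C  W  C  G  C  G  W  W  G  G
 ·  0  0  0  0  0  0  0  0  0  0  0
 W  0  0  1  1  1  1  1  1  1  1  1
 C  0  1  1  2  2  2  2  2  2  2  2
 G  0  1  1  2  3  3  3  3  3  3  3
 C  0  1  1  2  3  4  4  4  4  4  4
 W  0  1  2  2  3  4  4  5  5  5  5
 W  0  1  2  2  3  4  4  5  6  6  6
 C  0  1  2  3  3  4  4  5  6  6  6
 C  0  1  2  3  3  4  4  5  6  6  6
 W  0  1  2  3  3  4  4  5  6  6  6
 W  0  1  2  3  3  4  4  5  6  6  6
 G  0  1  2  3  4  4  5  5  6  7  7
dp[11][10] = 7. One LCS (by backtracking along matches): WCGCWWG.

7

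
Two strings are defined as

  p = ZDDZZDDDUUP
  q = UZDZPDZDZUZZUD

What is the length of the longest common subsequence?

7

Match Z [1,2], D [2,3], D [3,6], Z [4,7], Z [5,9], U [9,10], U [10,13] — 7 characters in the same relative order in both. Since dp[11][14] = 7, nothing longer is possible.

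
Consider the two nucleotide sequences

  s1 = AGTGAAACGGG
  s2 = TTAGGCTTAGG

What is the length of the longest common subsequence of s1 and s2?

Let dp[i][j] be the LCS length of the first i bases of s1 and the first j bases of s2. dp[i][j] = dp[i-1][j-1]+1 when the i-th and j-th bases match, else max(dp[i-1][j], dp[i][j-1]).
    ·  T  T  A  G  G  C  T  T  A  G  G
 ·  0  0  0  0  0  0  0  0  0  0  0  0
 A  0  0  0  1  1  1  1  1  1  1  1  1
 G  0  0  0  1  2  2  2  2  2  2  2  2
 T  0  1  1  1  2  2  2  3  3  3  3  3
 G  0  1  1  1  2  3  3  3  3  3  4  4
 A  0  1  1  2  2  3  3  3  3  4  4  4
 A  0  1  1  2  2  3  3  3  3  4  4  4
 A  0  1  1  2  2  3  3  3  3  4  4  4
 C  0  1  1  2  2  3  4  4  4  4  4  4
 G  0  1  1  2  3  3  4  4  4  4  5  5
 G  0  1  1  2  3  4  4  4  4  4  5  6
 G  0  1  1  2  3  4  4  4  4  4  5  6
dp[11][11] = 6. One LCS (by backtracking along matches): AGTAGG.

6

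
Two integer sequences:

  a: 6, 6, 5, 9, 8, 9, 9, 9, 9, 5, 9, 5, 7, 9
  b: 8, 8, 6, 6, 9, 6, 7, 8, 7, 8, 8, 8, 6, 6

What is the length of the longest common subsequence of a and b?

Match 6 (a #1, b #3), 6 (a #2, b #4), 9 (a #4, b #5), 8 (a #5, b #8), 7 (a #13, b #9) — 5 values in the same relative order in both, and the DP table's final entry dp[14][14] is also 5, so no common subsequence is longer.

5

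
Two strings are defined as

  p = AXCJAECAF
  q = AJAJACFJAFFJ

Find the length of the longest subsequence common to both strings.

One common subsequence of length 6: A [1,3]; then J [4,4]; then A [5,5]; then C [7,6]; then A [8,9]; then F [9,11]. Since dp[9][12] = 6, nothing longer is possible.

6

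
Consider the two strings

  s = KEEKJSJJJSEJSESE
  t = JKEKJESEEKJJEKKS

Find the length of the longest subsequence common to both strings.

One common subsequence of length 9: K at s[1]=t[2], then E at s[3]=t[3], then K at s[4]=t[4], then J at s[5]=t[5], then S at s[6]=t[7], then J at s[8]=t[11], then J at s[9]=t[12], then E at s[11]=t[13], then S at s[15]=t[16], and the DP table's final entry dp[16][16] is also 9, so no common subsequence is longer.

9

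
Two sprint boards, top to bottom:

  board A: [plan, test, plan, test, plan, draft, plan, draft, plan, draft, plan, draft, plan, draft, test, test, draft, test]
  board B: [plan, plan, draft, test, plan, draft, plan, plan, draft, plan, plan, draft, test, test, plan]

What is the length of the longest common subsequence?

13

One common subsequence of length 13: plan at board A[1]=board B[1], plan at board A[3]=board B[2], test at board A[4]=board B[4], plan at board A[5]=board B[5], draft at board A[6]=board B[6], plan at board A[7]=board B[7], plan at board A[9]=board B[8], draft at board A[10]=board B[9], plan at board A[11]=board B[10], plan at board A[13]=board B[11], draft at board A[14]=board B[12], test at board A[15]=board B[13], test at board A[16]=board B[14]. dp[18][15] = 13 confirms this is the maximum.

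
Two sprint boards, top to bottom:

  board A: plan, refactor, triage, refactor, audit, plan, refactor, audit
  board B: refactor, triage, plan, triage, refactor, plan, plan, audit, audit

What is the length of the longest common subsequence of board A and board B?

Match plan (board A #1, board B #3), triage (board A #3, board B #4), refactor (board A #4, board B #5), audit (board A #5, board B #8), audit (board A #8, board B #9) — 5 tasks in the same relative order in both. The LCS DP gives dp[8][9] = 5, so this is optimal.

5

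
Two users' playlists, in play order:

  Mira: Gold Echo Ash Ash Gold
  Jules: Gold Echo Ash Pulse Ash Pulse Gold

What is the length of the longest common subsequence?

5

One common subsequence of length 5: Gold [1,1], Echo [2,2], Ash [3,3], Ash [4,5], Gold [5,7]. The LCS DP gives dp[5][7] = 5, so this is optimal.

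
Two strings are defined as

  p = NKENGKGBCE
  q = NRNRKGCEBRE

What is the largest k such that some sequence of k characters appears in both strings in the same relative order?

6

Let dp[i][j] be the LCS length of the first i characters of p and the first j characters of q. dp[i][j] = dp[i-1][j-1]+1 when the i-th and j-th characters match, else max(dp[i-1][j], dp[i][j-1]).
    ·  N  R  N  R  K  G  C  E  B  R  E
 ·  0  0  0  0  0  0  0  0  0  0  0  0
 N  0  1  1  1  1  1  1  1  1  1  1  1
 K  0  1  1  1  1  2  2  2  2  2  2  2
 E  0  1  1  1  1  2  2  2  3  3  3  3
 N  0  1  1  2  2  2  2  2  3  3  3  3
 G  0  1  1  2  2  2  3  3  3  3  3  3
 K  0  1  1  2  2  3  3  3  3  3  3  3
 G  0  1  1  2  2  3  4  4  4  4  4  4
 B  0  1  1  2  2  3  4  4  4  5  5  5
 C  0  1  1  2  2  3  4  5  5  5  5  5
 E  0  1  1  2  2  3  4  5  6  6  6  6
dp[10][11] = 6. One LCS (by backtracking along matches): NNKGBE.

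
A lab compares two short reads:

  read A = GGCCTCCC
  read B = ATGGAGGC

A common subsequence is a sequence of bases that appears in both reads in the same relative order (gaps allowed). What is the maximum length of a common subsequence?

3

One common subsequence of length 3: G [1,6]; then G [2,7]; then C [8,8], and the DP table's final entry dp[8][8] is also 3, so no common subsequence is longer.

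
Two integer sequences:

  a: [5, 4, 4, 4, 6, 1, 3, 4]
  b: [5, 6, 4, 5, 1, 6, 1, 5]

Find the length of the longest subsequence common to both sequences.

4

Pick 5 [1,1] → 4 [2,3] → 6 [5,6] → 1 [6,7]; all 4 values appear in both, in order. The LCS DP gives dp[8][8] = 4, so this is optimal.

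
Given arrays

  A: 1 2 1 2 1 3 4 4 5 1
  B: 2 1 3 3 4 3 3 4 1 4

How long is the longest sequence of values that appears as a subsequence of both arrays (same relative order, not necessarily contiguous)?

Taking 2 [2,1], then 1 [3,2], then 3 [6,4], then 4 [7,5], then 4 [8,8], then 1 [10,9] gives a common subsequence of length 6. Since dp[10][10] = 6, nothing longer is possible.

6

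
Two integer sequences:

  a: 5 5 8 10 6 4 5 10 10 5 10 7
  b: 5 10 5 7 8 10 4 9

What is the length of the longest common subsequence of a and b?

Let dp[i][j] be the LCS length of the first i values of a and the first j values of b. dp[i][j] = dp[i-1][j-1]+1 when the i-th and j-th values match, else max(dp[i-1][j], dp[i][j-1]).
    ·  5 10  5  7  8 10  4  9
 ·  0  0  0  0  0  0  0  0  0
 5  0  1  1  1  1  1  1  1  1
 5  0  1  1  2  2  2  2  2  2
 8  0  1  1  2  2  3  3  3  3
10  0  1  2  2  2  3  4  4  4
 6  0  1  2  2  2  3  4  4  4
 4  0  1  2  2  2  3  4  5  5
 5  0  1  2  3  3  3  4  5  5
10  0  1  2  3  3  3  4  5  5
10  0  1  2  3  3  3  4  5  5
 5  0  1  2  3  3  3  4  5  5
10  0  1  2  3  3  3  4  5  5
 7  0  1  2  3  4  4  4  5  5
dp[12][8] = 5. One LCS (by backtracking along matches): 5, 5, 8, 10, 4.

5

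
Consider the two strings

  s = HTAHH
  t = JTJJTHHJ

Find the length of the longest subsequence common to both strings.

Match T at s[2]=t[5] → H at s[4]=t[6] → H at s[5]=t[7] — 3 characters in the same relative order in both, and the DP table's final entry dp[5][8] is also 3, so no common subsequence is longer.

3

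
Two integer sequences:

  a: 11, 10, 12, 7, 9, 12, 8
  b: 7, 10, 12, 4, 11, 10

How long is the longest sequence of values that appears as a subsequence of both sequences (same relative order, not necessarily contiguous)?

Let dp[i][j] be the LCS length of the first i values of a and the first j values of b. dp[i][j] = dp[i-1][j-1]+1 when the i-th and j-th values match, else max(dp[i-1][j], dp[i][j-1]).
    ·  7 10 12  4 11 10
 ·  0  0  0  0  0  0  0
11  0  0  0  0  0  1  1
10  0  0  1  1  1  1  2
12  0  0  1  2  2  2  2
 7  0  1  1  2  2  2  2
 9  0  1  1  2  2  2  2
12  0  1  1  2  2  2  2
 8  0  1  1  2  2  2  2
dp[7][6] = 2. One LCS (by backtracking along matches): 11, 10.

2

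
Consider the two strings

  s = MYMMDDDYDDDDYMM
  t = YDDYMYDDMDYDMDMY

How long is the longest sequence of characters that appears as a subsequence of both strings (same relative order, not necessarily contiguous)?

10

Pick Y at s[2]=t[1], then D at s[5]=t[2], then D at s[6]=t[3], then Y at s[8]=t[6], then D at s[9]=t[7], then D at s[10]=t[8], then D at s[11]=t[10], then D at s[12]=t[12], then M at s[14]=t[13], then M at s[15]=t[15]; all 10 characters appear in both, in order. The LCS DP gives dp[15][16] = 10, so this is optimal.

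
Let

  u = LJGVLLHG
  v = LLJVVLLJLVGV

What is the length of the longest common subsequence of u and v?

Let dp[i][j] be the LCS length of the first i characters of u and the first j characters of v. dp[i][j] = dp[i-1][j-1]+1 when the i-th and j-th characters match, else max(dp[i-1][j], dp[i][j-1]).
    ·  L  L  J  V  V  L  L  J  L  V  G  V
 ·  0  0  0  0  0  0  0  0  0  0  0  0  0
 L  0  1  1  1  1  1  1  1  1  1  1  1  1
 J  0  1  1  2  2  2  2  2  2  2  2  2  2
 G  0  1  1  2  2  2  2  2  2  2  2  3  3
 V  0  1  1  2  3  3  3  3  3  3  3  3  4
 L  0  1  2  2  3  3  4  4  4  4  4  4  4
 L  0  1  2  2  3  3  4  5  5  5  5  5  5
 H  0  1  2  2  3  3  4  5  5  5  5  5  5
 G  0  1  2  2  3  3  4  5  5  5  5  6  6
dp[8][12] = 6. One LCS (by backtracking along matches): LJVLLG.

6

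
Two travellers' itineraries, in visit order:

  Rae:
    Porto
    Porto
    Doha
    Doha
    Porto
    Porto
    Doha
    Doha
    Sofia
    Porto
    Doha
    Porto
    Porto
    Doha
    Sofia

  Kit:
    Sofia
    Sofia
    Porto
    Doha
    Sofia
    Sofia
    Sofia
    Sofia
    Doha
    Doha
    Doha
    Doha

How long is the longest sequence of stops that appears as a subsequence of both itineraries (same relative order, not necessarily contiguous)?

Match Porto at Rae[2]=Kit[3], then Doha at Rae[3]=Kit[4], then Doha at Rae[7]=Kit[9], then Doha at Rae[8]=Kit[10], then Doha at Rae[11]=Kit[11], then Doha at Rae[14]=Kit[12] — 6 stops in the same relative order in both. Since dp[15][12] = 6, nothing longer is possible.

6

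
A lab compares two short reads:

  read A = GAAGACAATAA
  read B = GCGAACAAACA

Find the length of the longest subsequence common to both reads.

Let dp[i][j] be the LCS length of the first i bases of read A and the first j bases of read B. dp[i][j] = dp[i-1][j-1]+1 when the i-th and j-th bases match, else max(dp[i-1][j], dp[i][j-1]).
    ·  G  C  G  A  A  C  A  A  A  C  A
 ·  0  0  0  0  0  0  0  0  0  0  0  0
 G  0  1  1  1  1  1  1  1  1  1  1  1
 A  0  1  1  1  2  2  2  2  2  2  2  2
 A  0  1  1  1  2  3  3  3  3  3  3  3
 G  0  1  1  2  2  3  3  3  3  3  3  3
 A  0  1  1  2  3  3  3  4  4  4  4  4
 C  0  1  2  2  3  3  4  4  4  4  5  5
 A  0  1  2  2  3  4  4  5  5  5  5  6
 A  0  1  2  2  3  4  4  5  6  6  6  6
 T  0  1  2  2  3  4  4  5  6  6  6  6
 A  0  1  2  2  3  4  4  5  6  7  7  7
 A  0  1  2  2  3  4  4  5  6  7  7  8
dp[11][11] = 8. One LCS (by backtracking along matches): GAACAAAA.

8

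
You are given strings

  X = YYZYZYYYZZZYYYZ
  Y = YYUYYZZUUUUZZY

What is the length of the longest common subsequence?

Taking Y [1,2] → Y [2,4] → Y [4,5] → Z [5,6] → Z [9,7] → Z [10,12] → Z [11,13] → Y [14,14] gives a common subsequence of length 8. dp[15][14] = 8 confirms this is the maximum.

8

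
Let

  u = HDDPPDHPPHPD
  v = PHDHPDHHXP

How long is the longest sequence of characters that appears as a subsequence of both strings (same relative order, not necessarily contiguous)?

Let dp[i][j] be the LCS length of the first i characters of u and the first j characters of v. dp[i][j] = dp[i-1][j-1]+1 when the i-th and j-th characters match, else max(dp[i-1][j], dp[i][j-1]).
    ·  P  H  D  H  P  D  H  H  X  P
 ·  0  0  0  0  0  0  0  0  0  0  0
 H  0  0  1  1  1  1  1  1  1  1  1
 D  0  0  1  2  2  2  2  2  2  2  2
 D  0  0  1  2  2  2  3  3  3  3  3
 P  0  1  1  2  2  3  3  3  3  3  4
 P  0  1  1  2  2  3  3  3  3  3  4
 D  0  1  1  2  2  3  4  4  4  4  4
 H  0  1  2  2  3  3  4  5  5  5  5
 P  0  1  2  2  3  4  4  5  5  5  6
 P  0  1  2  2  3  4  4  5  5  5  6
 H  0  1  2  2  3  4  4  5  6  6  6
 P  0  1  2  2  3  4  4  5  6  6  7
 D  0  1  2  3  3  4  5  5  6  6  7
dp[12][10] = 7. One LCS (by backtracking along matches): HDPDHHP.

7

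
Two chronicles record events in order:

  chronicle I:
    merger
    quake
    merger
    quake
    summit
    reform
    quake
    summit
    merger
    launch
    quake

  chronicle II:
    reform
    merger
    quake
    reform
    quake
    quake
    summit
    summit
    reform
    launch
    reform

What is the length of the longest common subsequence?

Match merger at chronicle I[1]=chronicle II[2]; then quake at chronicle I[2]=chronicle II[5]; then quake at chronicle I[4]=chronicle II[6]; then summit at chronicle I[5]=chronicle II[8]; then reform at chronicle I[6]=chronicle II[9]; then launch at chronicle I[10]=chronicle II[10] — 6 events in the same relative order in both, and the DP table's final entry dp[11][11] is also 6, so no common subsequence is longer.

6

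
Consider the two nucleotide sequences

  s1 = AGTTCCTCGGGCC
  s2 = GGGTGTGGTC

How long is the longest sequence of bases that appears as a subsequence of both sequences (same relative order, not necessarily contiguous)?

Let dp[i][j] be the LCS length of the first i bases of s1 and the first j bases of s2. dp[i][j] = dp[i-1][j-1]+1 when the i-th and j-th bases match, else max(dp[i-1][j], dp[i][j-1]).
    ·  G  G  G  T  G  T  G  G  T  C
 ·  0  0  0  0  0  0  0  0  0  0  0
 A  0  0  0  0  0  0  0  0  0  0  0
 G  0  1  1  1  1  1  1  1  1  1  1
 T  0  1  1  1  2  2  2  2  2  2  2
 T  0  1  1  1  2  2  3  3  3  3  3
 C  0  1  1  1  2  2  3  3  3  3  4
 C  0  1  1  1  2  2  3  3  3  3  4
 T  0  1  1  1  2  2  3  3  3  4  4
 C  0  1  1  1  2  2  3  3  3  4  5
 G  0  1  2  2  2  3  3  4  4  4  5
 G  0  1  2  3  3  3  3  4  5  5  5
 G  0  1  2  3  3  4  4  4  5  5  5
 C  0  1  2  3  3  4  4  4  5  5  6
 C  0  1  2  3  3  4  4  4  5  5  6
dp[13][10] = 6. One LCS (by backtracking along matches): GTTGGC.

6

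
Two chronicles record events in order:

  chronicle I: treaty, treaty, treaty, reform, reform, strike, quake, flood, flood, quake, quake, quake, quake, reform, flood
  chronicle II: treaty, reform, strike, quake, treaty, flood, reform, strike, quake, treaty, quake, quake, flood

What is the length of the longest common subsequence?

Taking treaty [3,1] → reform [5,2] → strike [6,3] → quake [7,4] → flood [8,6] → quake [10,9] → quake [12,11] → quake [13,12] → flood [15,13] gives a common subsequence of length 9. The LCS DP gives dp[15][13] = 9, so this is optimal.

9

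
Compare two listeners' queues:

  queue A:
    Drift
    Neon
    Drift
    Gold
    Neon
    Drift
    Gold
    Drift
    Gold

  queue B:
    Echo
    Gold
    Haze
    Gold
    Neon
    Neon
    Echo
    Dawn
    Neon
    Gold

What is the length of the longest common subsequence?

Match Neon [2,6] → Neon [5,9] → Gold [9,10] — 3 songs in the same relative order in both. The LCS DP gives dp[9][10] = 3, so this is optimal.

3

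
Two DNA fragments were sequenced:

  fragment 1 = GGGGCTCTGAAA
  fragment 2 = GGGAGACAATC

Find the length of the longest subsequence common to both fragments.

Let dp[i][j] be the LCS length of the first i bases of fragment 1 and the first j bases of fragment 2. dp[i][j] = dp[i-1][j-1]+1 when the i-th and j-th bases match, else max(dp[i-1][j], dp[i][j-1]).
    ·  G  G  G  A  G  A  C  A  A  T  C
 ·  0  0  0  0  0  0  0  0  0  0  0  0
 G  0  1  1  1  1  1  1  1  1  1  1  1
 G  0  1  2  2  2  2  2  2  2  2  2  2
 G  0  1  2  3  3  3  3  3  3  3  3  3
 G  0  1  2  3  3  4  4  4  4  4  4  4
 C  0  1  2  3  3  4  4  5  5  5  5  5
 T  0  1  2  3  3  4  4  5  5  5  6  6
 C  0  1  2  3  3  4  4  5  5  5  6  7
 T  0  1  2  3  3  4  4  5  5  5  6  7
 G  0  1  2  3  3  4  4  5  5  5  6  7
 A  0  1  2  3  4  4  5  5  6  6  6  7
 A  0  1  2  3  4  4  5  5  6  7  7  7
 A  0  1  2  3  4  4  5  5  6  7  7  7
dp[12][11] = 7. One LCS (by backtracking along matches): GGGGCTC.

7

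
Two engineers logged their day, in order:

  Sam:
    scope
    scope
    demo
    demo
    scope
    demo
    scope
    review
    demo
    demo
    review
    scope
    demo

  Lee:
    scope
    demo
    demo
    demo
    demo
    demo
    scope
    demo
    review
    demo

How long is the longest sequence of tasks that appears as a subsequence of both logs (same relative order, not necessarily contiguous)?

Match scope at Sam[1]=Lee[1], demo at Sam[3]=Lee[4], demo at Sam[4]=Lee[5], demo at Sam[6]=Lee[6], scope at Sam[7]=Lee[7], demo at Sam[10]=Lee[8], review at Sam[11]=Lee[9], demo at Sam[13]=Lee[10] — 8 tasks in the same relative order in both. Since dp[13][10] = 8, nothing longer is possible.

8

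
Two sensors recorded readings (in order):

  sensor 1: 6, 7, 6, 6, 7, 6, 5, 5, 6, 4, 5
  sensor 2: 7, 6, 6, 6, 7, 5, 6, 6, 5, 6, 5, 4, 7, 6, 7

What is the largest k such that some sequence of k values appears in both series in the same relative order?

8

Taking 6 (sensor 1 #1, sensor 2 #2), then 6 (sensor 1 #3, sensor 2 #3), then 6 (sensor 1 #4, sensor 2 #4), then 7 (sensor 1 #5, sensor 2 #5), then 6 (sensor 1 #6, sensor 2 #8), then 5 (sensor 1 #7, sensor 2 #9), then 5 (sensor 1 #8, sensor 2 #11), then 6 (sensor 1 #9, sensor 2 #14) gives a common subsequence of length 8. The LCS DP gives dp[11][15] = 8, so this is optimal.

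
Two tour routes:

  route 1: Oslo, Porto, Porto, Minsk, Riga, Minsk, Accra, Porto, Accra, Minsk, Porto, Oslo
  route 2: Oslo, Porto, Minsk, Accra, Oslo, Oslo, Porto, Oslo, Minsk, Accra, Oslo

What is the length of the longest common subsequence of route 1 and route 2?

Taking Oslo [1,1]; then Porto [3,2]; then Minsk [6,3]; then Accra [7,4]; then Porto [8,7]; then Accra [9,10]; then Oslo [12,11] gives a common subsequence of length 7. The LCS DP gives dp[12][11] = 7, so this is optimal.

7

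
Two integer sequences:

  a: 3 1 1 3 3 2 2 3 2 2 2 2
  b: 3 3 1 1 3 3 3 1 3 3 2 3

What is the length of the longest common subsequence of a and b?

One common subsequence of length 7: 3 at a[1]=b[2] → 1 at a[2]=b[4] → 1 at a[3]=b[8] → 3 at a[4]=b[9] → 3 at a[5]=b[10] → 2 at a[7]=b[11] → 3 at a[8]=b[12], and the DP table's final entry dp[12][12] is also 7, so no common subsequence is longer.

7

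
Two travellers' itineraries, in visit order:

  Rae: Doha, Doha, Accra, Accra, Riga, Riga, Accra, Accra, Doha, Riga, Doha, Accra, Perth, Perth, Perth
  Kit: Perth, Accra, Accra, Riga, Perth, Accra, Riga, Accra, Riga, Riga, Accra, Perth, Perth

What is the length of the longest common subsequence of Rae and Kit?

9

Match Accra at Rae[3]=Kit[2], Accra at Rae[4]=Kit[3], Riga at Rae[5]=Kit[4], Riga at Rae[6]=Kit[7], Accra at Rae[7]=Kit[8], Riga at Rae[10]=Kit[10], Accra at Rae[12]=Kit[11], Perth at Rae[14]=Kit[12], Perth at Rae[15]=Kit[13] — 9 stops in the same relative order in both. The LCS DP gives dp[15][13] = 9, so this is optimal.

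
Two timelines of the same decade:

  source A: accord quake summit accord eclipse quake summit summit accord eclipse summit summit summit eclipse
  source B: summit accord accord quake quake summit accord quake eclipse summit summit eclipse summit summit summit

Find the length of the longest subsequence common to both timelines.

11

Taking accord [1,3] → quake [2,5] → summit [3,6] → accord [4,7] → eclipse [5,9] → summit [7,10] → summit [8,11] → eclipse [10,12] → summit [11,13] → summit [12,14] → summit [13,15] gives a common subsequence of length 11. Since dp[14][15] = 11, nothing longer is possible.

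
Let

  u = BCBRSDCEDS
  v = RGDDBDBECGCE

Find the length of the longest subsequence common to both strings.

4

Match B [1,7], then C [2,9], then C [7,11], then E [8,12] — 4 characters in the same relative order in both. dp[10][12] = 4 confirms this is the maximum.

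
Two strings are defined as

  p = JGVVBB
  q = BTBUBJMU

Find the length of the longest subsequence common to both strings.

Let dp[i][j] be the LCS length of the first i characters of p and the first j characters of q. dp[i][j] = dp[i-1][j-1]+1 when the i-th and j-th characters match, else max(dp[i-1][j], dp[i][j-1]).
    ·  B  T  B  U  B  J  M  U
 ·  0  0  0  0  0  0  0  0  0
 J  0  0  0  0  0  0  1  1  1
 G  0  0  0  0  0  0  1  1  1
 V  0  0  0  0  0  0  1  1  1
 V  0  0  0  0  0  0  1  1  1
 B  0  1  1  1  1  1  1  1  1
 B  0  1  1  2  2  2  2  2  2
dp[6][8] = 2. One LCS (by backtracking along matches): BB.

2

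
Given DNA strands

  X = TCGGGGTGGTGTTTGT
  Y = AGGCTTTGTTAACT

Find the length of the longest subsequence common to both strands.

8

Match G (X #3, Y #2), G (X #4, Y #3), T (X #7, Y #6), T (X #10, Y #7), G (X #11, Y #8), T (X #12, Y #9), T (X #13, Y #10), T (X #16, Y #14) — 8 bases in the same relative order in both. Since dp[16][14] = 8, nothing longer is possible.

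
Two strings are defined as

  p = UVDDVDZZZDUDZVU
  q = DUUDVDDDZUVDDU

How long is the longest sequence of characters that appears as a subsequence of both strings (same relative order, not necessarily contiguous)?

Match U at p[1]=q[3], V at p[2]=q[5], D at p[3]=q[6], D at p[4]=q[7], D at p[6]=q[8], Z at p[7]=q[9], D at p[10]=q[12], D at p[12]=q[13], U at p[15]=q[14] — 9 characters in the same relative order in both. The LCS DP gives dp[15][14] = 9, so this is optimal.

9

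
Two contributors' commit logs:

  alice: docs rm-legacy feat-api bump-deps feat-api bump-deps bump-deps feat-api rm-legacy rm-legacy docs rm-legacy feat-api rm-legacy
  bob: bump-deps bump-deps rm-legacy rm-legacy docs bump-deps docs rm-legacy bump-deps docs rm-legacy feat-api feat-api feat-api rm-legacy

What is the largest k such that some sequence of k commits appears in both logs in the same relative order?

Taking bump-deps [4,1], bump-deps [6,2], bump-deps [7,6], rm-legacy [9,8], docs [11,10], rm-legacy [12,11], feat-api [13,14], rm-legacy [14,15] gives a common subsequence of length 8, and the DP table's final entry dp[14][15] is also 8, so no common subsequence is longer.

8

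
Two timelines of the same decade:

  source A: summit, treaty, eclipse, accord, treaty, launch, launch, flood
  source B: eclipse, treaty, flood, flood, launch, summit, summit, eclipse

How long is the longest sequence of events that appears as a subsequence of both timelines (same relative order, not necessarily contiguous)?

Taking eclipse [3,1] → treaty [5,2] → launch [6,5] gives a common subsequence of length 3, and the DP table's final entry dp[8][8] is also 3, so no common subsequence is longer.

3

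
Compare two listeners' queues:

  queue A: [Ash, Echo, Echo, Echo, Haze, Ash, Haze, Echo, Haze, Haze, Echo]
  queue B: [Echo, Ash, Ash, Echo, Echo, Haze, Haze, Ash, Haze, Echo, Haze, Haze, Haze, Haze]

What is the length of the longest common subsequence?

9

Taking Ash at queue A[1]=queue B[3], Echo at queue A[2]=queue B[4], Echo at queue A[3]=queue B[5], Haze at queue A[5]=queue B[7], Ash at queue A[6]=queue B[8], Haze at queue A[7]=queue B[9], Echo at queue A[8]=queue B[10], Haze at queue A[9]=queue B[13], Haze at queue A[10]=queue B[14] gives a common subsequence of length 9, and the DP table's final entry dp[11][14] is also 9, so no common subsequence is longer.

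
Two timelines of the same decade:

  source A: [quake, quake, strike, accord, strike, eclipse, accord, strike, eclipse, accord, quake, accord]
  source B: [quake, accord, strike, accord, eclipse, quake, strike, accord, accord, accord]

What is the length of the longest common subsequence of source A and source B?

Pick quake [1,1], strike [3,3], accord [4,4], strike [5,7], accord [7,8], accord [10,9], accord [12,10]; all 7 events appear in both, in order, and the DP table's final entry dp[12][10] is also 7, so no common subsequence is longer.

7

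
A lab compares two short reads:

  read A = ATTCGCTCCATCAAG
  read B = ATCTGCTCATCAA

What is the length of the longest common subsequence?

12

Match A [1,1]; then T [2,2]; then T [3,4]; then G [5,5]; then C [6,6]; then T [7,7]; then C [9,8]; then A [10,9]; then T [11,10]; then C [12,11]; then A [13,12]; then A [14,13] — 12 bases in the same relative order in both. dp[15][13] = 12 confirms this is the maximum.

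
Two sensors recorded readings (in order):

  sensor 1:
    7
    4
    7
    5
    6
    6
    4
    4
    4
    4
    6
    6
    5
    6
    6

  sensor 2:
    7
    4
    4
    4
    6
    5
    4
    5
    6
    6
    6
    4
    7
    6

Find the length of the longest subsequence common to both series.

Pick 7 at sensor 1[1]=sensor 2[1]; then 4 at sensor 1[2]=sensor 2[2]; then 4 at sensor 1[7]=sensor 2[3]; then 4 at sensor 1[8]=sensor 2[4]; then 4 at sensor 1[9]=sensor 2[7]; then 6 at sensor 1[11]=sensor 2[9]; then 6 at sensor 1[12]=sensor 2[10]; then 6 at sensor 1[14]=sensor 2[11]; then 6 at sensor 1[15]=sensor 2[14]; all 9 values appear in both, in order. The LCS DP gives dp[15][14] = 9, so this is optimal.

9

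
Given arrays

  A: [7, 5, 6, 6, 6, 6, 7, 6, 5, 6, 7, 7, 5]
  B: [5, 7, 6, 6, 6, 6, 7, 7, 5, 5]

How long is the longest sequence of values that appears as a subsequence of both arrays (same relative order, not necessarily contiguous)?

8

Match 7 (A #1, B #2); then 6 (A #3, B #3); then 6 (A #4, B #4); then 6 (A #5, B #5); then 6 (A #6, B #6); then 7 (A #7, B #8); then 5 (A #9, B #9); then 5 (A #13, B #10) — 8 values in the same relative order in both, and the DP table's final entry dp[13][10] is also 8, so no common subsequence is longer.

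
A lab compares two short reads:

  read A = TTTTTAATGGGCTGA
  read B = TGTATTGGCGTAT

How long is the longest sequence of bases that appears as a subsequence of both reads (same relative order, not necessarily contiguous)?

9

One common subsequence of length 9: T (read A #1, read B #1); then T (read A #2, read B #3); then T (read A #5, read B #5); then T (read A #8, read B #6); then G (read A #9, read B #7); then G (read A #10, read B #8); then G (read A #11, read B #10); then T (read A #13, read B #11); then A (read A #15, read B #12). The LCS DP gives dp[15][13] = 9, so this is optimal.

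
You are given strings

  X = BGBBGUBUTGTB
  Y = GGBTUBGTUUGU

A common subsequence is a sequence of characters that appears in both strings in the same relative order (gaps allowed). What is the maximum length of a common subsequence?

One common subsequence of length 7: G at X[2]=Y[2]; then B at X[3]=Y[3]; then B at X[4]=Y[6]; then G at X[5]=Y[7]; then U at X[6]=Y[9]; then U at X[8]=Y[10]; then G at X[10]=Y[11]. The LCS DP gives dp[12][12] = 7, so this is optimal.

7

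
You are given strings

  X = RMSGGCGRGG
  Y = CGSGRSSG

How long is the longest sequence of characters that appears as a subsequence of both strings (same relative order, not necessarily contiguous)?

4

One common subsequence of length 4: S [3,3] → G [7,4] → R [8,5] → G [10,8]. The LCS DP gives dp[10][8] = 4, so this is optimal.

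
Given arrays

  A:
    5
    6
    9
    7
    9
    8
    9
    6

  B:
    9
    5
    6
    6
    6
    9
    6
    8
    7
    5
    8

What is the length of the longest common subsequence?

Taking 5 at A[1]=B[2], 6 at A[2]=B[5], 9 at A[3]=B[6], 7 at A[4]=B[9], 8 at A[6]=B[11] gives a common subsequence of length 5. Since dp[8][11] = 5, nothing longer is possible.

5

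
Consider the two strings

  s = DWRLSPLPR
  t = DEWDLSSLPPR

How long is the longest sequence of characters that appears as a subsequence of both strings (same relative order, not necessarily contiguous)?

7

Let dp[i][j] be the LCS length of the first i characters of s and the first j characters of t. dp[i][j] = dp[i-1][j-1]+1 when the i-th and j-th characters match, else max(dp[i-1][j], dp[i][j-1]).
    ·  D  E  W  D  L  S  S  L  P  P  R
 ·  0  0  0  0  0  0  0  0  0  0  0  0
 D  0  1  1  1  1  1  1  1  1  1  1  1
 W  0  1  1  2  2  2  2  2  2  2  2  2
 R  0  1  1  2  2  2  2  2  2  2  2  3
 L  0  1  1  2  2  3  3  3  3  3  3  3
 S  0  1  1  2  2  3  4  4  4  4  4  4
 P  0  1  1  2  2  3  4  4  4  5  5  5
 L  0  1  1  2  2  3  4  4  5  5  5  5
 P  0  1  1  2  2  3  4  4  5  6  6  6
 R  0  1  1  2  2  3  4  4  5  6  6  7
dp[9][11] = 7. One LCS (by backtracking along matches): DWLSPPR.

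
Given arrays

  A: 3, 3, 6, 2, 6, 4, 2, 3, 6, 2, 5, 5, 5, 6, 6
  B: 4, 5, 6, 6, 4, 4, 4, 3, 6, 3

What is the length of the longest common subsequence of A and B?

Let dp[i][j] be the LCS length of the first i values of A and the first j values of B. dp[i][j] = dp[i-1][j-1]+1 when the i-th and j-th values match, else max(dp[i-1][j], dp[i][j-1]).
    ·  4  5  6  6  4  4  4  3  6  3
 ·  0  0  0  0  0  0  0  0  0  0  0
 3  0  0  0  0  0  0  0  0  1  1  1
 3  0  0  0  0  0  0  0  0  1  1  2
 6  0  0  0  1  1  1  1  1  1  2  2
 2  0  0  0  1  1  1  1  1  1  2  2
 6  0  0  0  1  2  2  2  2  2  2  2
 4  0  1  1  1  2  3  3  3  3  3  3
 2  0  1  1  1  2  3  3  3  3  3  3
 3  0  1  1  1  2  3  3  3  4  4  4
 6  0  1  1  2  2  3  3  3  4  5  5
 2  0  1  1  2  2  3  3  3  4  5  5
 5  0  1  2  2  2  3  3  3  4  5  5
 5  0  1  2  2  2  3  3  3  4  5  5
 5  0  1  2  2  2  3  3  3  4  5  5
 6  0  1  2  3  3  3  3  3  4  5  5
 6  0  1  2  3  4  4  4  4  4  5  5
dp[15][10] = 5. One LCS (by backtracking along matches): 6, 6, 4, 3, 6.

5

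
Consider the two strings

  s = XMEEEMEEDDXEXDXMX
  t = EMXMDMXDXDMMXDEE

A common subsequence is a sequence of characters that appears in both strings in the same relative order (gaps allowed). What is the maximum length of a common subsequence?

Taking X [1,3], then M [2,4], then M [6,6], then D [10,8], then X [13,9], then D [14,10], then M [16,12], then X [17,13] gives a common subsequence of length 8, and the DP table's final entry dp[17][16] is also 8, so no common subsequence is longer.

8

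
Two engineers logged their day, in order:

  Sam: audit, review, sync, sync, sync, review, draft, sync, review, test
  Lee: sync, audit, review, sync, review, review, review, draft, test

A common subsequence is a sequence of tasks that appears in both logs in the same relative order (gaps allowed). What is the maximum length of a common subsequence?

6

One common subsequence of length 6: audit at Sam[1]=Lee[2], then review at Sam[2]=Lee[3], then sync at Sam[3]=Lee[4], then review at Sam[6]=Lee[7], then draft at Sam[7]=Lee[8], then test at Sam[10]=Lee[9]. The LCS DP gives dp[10][9] = 6, so this is optimal.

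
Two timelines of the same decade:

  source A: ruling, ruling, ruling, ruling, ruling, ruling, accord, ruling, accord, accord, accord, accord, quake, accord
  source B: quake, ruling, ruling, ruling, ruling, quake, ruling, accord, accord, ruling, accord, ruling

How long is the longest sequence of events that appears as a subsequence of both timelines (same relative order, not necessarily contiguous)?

Match ruling [1,2], ruling [2,3], ruling [3,4], ruling [4,5], ruling [5,7], ruling [6,10], accord [7,11], ruling [8,12] — 8 events in the same relative order in both. The LCS DP gives dp[14][12] = 8, so this is optimal.

8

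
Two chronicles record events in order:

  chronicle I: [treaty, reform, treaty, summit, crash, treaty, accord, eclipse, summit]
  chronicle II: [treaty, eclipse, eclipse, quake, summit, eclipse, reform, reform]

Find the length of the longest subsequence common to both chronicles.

3

Pick treaty (chronicle I #1, chronicle II #1), summit (chronicle I #4, chronicle II #5), eclipse (chronicle I #8, chronicle II #6); all 3 events appear in both, in order. The LCS DP gives dp[9][8] = 3, so this is optimal.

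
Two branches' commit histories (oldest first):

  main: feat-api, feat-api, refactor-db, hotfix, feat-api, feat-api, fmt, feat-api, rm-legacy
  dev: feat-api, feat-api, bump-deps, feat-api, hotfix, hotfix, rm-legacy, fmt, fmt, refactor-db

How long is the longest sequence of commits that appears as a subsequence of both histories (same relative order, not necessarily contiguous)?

4

Match feat-api [1,2]; then feat-api [2,4]; then hotfix [4,6]; then fmt [7,9] — 4 commits in the same relative order in both. The LCS DP gives dp[9][10] = 4, so this is optimal.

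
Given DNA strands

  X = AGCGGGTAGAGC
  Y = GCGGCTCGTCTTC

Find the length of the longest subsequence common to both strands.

7

Taking G [2,1]; then C [3,2]; then G [4,3]; then G [5,4]; then G [6,8]; then T [7,12]; then C [12,13] gives a common subsequence of length 7, and the DP table's final entry dp[12][13] is also 7, so no common subsequence is longer.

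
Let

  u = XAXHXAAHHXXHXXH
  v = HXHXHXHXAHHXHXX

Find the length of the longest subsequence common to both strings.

11

Pick X (u #1, v #4), then X (u #3, v #6), then H (u #4, v #7), then X (u #5, v #8), then A (u #7, v #9), then H (u #8, v #10), then H (u #9, v #11), then X (u #11, v #12), then H (u #12, v #13), then X (u #13, v #14), then X (u #14, v #15); all 11 characters appear in both, in order. Since dp[15][15] = 11, nothing longer is possible.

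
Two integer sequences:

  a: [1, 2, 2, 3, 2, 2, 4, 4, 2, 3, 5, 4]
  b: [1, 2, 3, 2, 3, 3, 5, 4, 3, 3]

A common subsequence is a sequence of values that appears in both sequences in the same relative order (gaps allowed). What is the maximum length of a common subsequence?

7

One common subsequence of length 7: 1 (a #1, b #1), then 2 (a #2, b #2), then 2 (a #3, b #4), then 3 (a #4, b #5), then 3 (a #10, b #6), then 5 (a #11, b #7), then 4 (a #12, b #8). The LCS DP gives dp[12][10] = 7, so this is optimal.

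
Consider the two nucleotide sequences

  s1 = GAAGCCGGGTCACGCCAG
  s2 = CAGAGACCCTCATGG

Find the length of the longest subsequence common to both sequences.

Match G (s1 #1, s2 #3) → A (s1 #2, s2 #4) → A (s1 #3, s2 #6) → C (s1 #5, s2 #8) → C (s1 #6, s2 #9) → T (s1 #10, s2 #10) → C (s1 #11, s2 #11) → A (s1 #12, s2 #12) → G (s1 #14, s2 #14) → G (s1 #18, s2 #15) — 10 bases in the same relative order in both. Since dp[18][15] = 10, nothing longer is possible.

10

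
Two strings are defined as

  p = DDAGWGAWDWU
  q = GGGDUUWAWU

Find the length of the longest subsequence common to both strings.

Let dp[i][j] be the LCS length of the first i characters of p and the first j characters of q. dp[i][j] = dp[i-1][j-1]+1 when the i-th and j-th characters match, else max(dp[i-1][j], dp[i][j-1]).
    ·  G  G  G  D  U  U  W  A  W  U
 ·  0  0  0  0  0  0  0  0  0  0  0
 D  0  0  0  0  1  1  1  1  1  1  1
 D  0  0  0  0  1  1  1  1  1  1  1
 A  0  0  0  0  1  1  1  1  2  2  2
 G  0  1  1  1  1  1  1  1  2  2  2
 W  0  1  1  1  1  1  1  2  2  3  3
 G  0  1  2  2  2  2  2  2  2  3  3
 A  0  1  2  2  2  2  2  2  3  3  3
 W  0  1  2  2  2  2  2  3  3  4  4
 D  0  1  2  2  3  3  3  3  3  4  4
 W  0  1  2  2  3  3  3  4  4  4  4
 U  0  1  2  2  3  4  4  4  4  4  5
dp[11][10] = 5. One LCS (by backtracking along matches): DWAWU.

5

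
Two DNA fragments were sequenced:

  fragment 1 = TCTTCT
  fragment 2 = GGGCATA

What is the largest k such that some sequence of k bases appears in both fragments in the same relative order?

2

Taking C (fragment 1 #2, fragment 2 #4), T (fragment 1 #3, fragment 2 #6) gives a common subsequence of length 2. Since dp[6][7] = 2, nothing longer is possible.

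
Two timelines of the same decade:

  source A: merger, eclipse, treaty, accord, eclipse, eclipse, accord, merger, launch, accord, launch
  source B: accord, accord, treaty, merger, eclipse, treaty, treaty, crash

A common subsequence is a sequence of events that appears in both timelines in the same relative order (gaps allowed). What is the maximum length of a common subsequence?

3

Pick merger at source A[1]=source B[4] → eclipse at source A[2]=source B[5] → treaty at source A[3]=source B[7]; all 3 events appear in both, in order, and the DP table's final entry dp[11][8] is also 3, so no common subsequence is longer.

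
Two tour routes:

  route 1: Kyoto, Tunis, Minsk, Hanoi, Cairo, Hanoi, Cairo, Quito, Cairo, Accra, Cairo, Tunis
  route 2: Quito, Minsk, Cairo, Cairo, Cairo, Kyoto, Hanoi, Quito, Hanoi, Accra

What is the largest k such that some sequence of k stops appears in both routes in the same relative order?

Taking Minsk (route 1 #3, route 2 #2); then Cairo (route 1 #5, route 2 #5); then Hanoi (route 1 #6, route 2 #7); then Quito (route 1 #8, route 2 #8); then Accra (route 1 #10, route 2 #10) gives a common subsequence of length 5. The LCS DP gives dp[12][10] = 5, so this is optimal.

5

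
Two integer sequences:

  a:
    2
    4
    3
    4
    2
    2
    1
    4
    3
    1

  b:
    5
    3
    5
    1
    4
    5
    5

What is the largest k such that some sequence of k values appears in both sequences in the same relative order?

Let dp[i][j] be the LCS length of the first i values of a and the first j values of b. dp[i][j] = dp[i-1][j-1]+1 when the i-th and j-th values match, else max(dp[i-1][j], dp[i][j-1]).
    ·  5  3  5  1  4  5  5
 ·  0  0  0  0  0  0  0  0
 2  0  0  0  0  0  0  0  0
 4  0  0  0  0  0  1  1  1
 3  0  0  1  1  1  1  1  1
 4  0  0  1  1  1  2  2  2
 2  0  0  1  1  1  2  2  2
 2  0  0  1  1  1  2  2  2
 1  0  0  1  1  2  2  2  2
 4  0  0  1  1  2  3  3  3
 3  0  0  1  1  2  3  3  3
 1  0  0  1  1  2  3  3  3
dp[10][7] = 3. One LCS (by backtracking along matches): 3, 1, 4.

3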